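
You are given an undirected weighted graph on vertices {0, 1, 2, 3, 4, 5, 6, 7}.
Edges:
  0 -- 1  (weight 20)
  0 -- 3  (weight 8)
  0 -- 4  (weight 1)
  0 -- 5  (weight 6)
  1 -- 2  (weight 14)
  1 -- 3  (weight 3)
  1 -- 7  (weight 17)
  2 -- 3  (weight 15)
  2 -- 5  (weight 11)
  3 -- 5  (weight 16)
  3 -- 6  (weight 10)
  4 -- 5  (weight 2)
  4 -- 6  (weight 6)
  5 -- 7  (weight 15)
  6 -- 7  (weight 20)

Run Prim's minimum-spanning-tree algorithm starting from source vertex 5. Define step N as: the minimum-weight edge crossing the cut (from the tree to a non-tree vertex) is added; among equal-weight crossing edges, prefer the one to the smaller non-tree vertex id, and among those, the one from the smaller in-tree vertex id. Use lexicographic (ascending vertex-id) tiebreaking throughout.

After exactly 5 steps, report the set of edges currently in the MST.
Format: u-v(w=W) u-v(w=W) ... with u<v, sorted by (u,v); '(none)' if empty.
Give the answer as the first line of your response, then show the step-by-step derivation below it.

0-3(w=8) 0-4(w=1) 1-3(w=3) 4-5(w=2) 4-6(w=6)

step 1: add edge 4-5 (w=2); MST = {4-5(w=2)}
step 2: add edge 0-4 (w=1); MST = {0-4(w=1) 4-5(w=2)}
step 3: add edge 4-6 (w=6); MST = {0-4(w=1) 4-5(w=2) 4-6(w=6)}
step 4: add edge 0-3 (w=8); MST = {0-3(w=8) 0-4(w=1) 4-5(w=2) 4-6(w=6)}
step 5: add edge 1-3 (w=3); MST = {0-3(w=8) 0-4(w=1) 1-3(w=3) 4-5(w=2) 4-6(w=6)}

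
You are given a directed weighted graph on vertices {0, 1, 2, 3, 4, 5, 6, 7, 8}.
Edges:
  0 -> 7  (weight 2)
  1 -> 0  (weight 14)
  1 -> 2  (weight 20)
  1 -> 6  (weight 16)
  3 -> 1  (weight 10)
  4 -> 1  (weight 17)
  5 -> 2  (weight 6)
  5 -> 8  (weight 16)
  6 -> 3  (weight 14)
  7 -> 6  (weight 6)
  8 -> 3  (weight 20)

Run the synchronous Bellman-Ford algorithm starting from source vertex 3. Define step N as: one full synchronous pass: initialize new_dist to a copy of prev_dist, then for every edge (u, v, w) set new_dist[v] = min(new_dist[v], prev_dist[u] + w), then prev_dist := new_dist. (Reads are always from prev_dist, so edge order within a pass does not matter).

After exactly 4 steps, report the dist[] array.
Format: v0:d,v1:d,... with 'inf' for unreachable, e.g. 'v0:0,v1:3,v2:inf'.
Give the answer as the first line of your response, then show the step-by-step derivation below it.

v0:24,v1:10,v2:30,v3:0,v4:inf,v5:inf,v6:26,v7:26,v8:inf

step 1: dist = v0:inf,v1:10,v2:inf,v3:0,v4:inf,v5:inf,v6:inf,v7:inf,v8:inf
step 2: dist = v0:24,v1:10,v2:30,v3:0,v4:inf,v5:inf,v6:26,v7:inf,v8:inf
step 3: dist = v0:24,v1:10,v2:30,v3:0,v4:inf,v5:inf,v6:26,v7:26,v8:inf
step 4: dist = v0:24,v1:10,v2:30,v3:0,v4:inf,v5:inf,v6:26,v7:26,v8:inf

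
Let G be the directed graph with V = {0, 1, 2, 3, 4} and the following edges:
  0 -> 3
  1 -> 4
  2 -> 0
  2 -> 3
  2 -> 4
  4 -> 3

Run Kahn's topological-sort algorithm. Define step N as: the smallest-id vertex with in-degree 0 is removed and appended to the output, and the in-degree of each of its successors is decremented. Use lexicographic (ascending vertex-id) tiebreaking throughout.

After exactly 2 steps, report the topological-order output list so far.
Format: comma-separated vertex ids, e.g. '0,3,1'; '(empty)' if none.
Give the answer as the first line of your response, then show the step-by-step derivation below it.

1,2

step 1: output 1; order=[1]; indeg=(1,0,0,3,1)
step 2: output 2; order=[1,2]; indeg=(0,0,0,2,0)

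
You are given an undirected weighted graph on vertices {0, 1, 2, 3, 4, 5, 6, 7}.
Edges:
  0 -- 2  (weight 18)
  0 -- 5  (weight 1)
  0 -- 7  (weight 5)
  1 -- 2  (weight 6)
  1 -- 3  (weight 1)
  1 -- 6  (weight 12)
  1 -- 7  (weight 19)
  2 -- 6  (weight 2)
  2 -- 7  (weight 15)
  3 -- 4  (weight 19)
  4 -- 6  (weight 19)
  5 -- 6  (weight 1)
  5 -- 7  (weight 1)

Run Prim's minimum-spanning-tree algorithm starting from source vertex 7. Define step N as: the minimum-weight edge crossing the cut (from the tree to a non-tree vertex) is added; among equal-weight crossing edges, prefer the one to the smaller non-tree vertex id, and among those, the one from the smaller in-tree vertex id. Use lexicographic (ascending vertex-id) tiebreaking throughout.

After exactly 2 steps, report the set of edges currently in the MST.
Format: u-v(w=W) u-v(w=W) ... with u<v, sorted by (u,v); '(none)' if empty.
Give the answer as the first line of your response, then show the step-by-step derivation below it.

0-5(w=1) 5-7(w=1)

step 1: add edge 5-7 (w=1); MST = {5-7(w=1)}
step 2: add edge 0-5 (w=1); MST = {0-5(w=1) 5-7(w=1)}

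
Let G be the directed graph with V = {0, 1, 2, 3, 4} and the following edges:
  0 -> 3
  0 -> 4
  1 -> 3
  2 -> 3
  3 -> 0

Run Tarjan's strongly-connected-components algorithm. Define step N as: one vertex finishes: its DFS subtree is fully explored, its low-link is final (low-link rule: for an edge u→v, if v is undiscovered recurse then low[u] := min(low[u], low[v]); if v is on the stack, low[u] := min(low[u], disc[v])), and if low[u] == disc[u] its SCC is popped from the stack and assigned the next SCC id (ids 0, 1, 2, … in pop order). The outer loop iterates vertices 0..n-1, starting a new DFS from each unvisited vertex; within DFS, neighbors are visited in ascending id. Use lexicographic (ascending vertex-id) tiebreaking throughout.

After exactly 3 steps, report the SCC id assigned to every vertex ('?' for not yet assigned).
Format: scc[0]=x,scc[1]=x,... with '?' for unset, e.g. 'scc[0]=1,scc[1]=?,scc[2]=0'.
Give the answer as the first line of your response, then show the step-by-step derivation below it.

scc[0]=1,scc[1]=?,scc[2]=?,scc[3]=1,scc[4]=0

step 1: low=(low[0]=0,low[1]=?,low[2]=?,low[3]=0,low[4]=?); scc=(scc[0]=?,scc[1]=?,scc[2]=?,scc[3]=?,scc[4]=?)
step 2: low=(low[0]=0,low[1]=?,low[2]=?,low[3]=0,low[4]=2); scc=(scc[0]=?,scc[1]=?,scc[2]=?,scc[3]=?,scc[4]=0)
step 3: low=(low[0]=0,low[1]=?,low[2]=?,low[3]=0,low[4]=2); scc=(scc[0]=1,scc[1]=?,scc[2]=?,scc[3]=1,scc[4]=0)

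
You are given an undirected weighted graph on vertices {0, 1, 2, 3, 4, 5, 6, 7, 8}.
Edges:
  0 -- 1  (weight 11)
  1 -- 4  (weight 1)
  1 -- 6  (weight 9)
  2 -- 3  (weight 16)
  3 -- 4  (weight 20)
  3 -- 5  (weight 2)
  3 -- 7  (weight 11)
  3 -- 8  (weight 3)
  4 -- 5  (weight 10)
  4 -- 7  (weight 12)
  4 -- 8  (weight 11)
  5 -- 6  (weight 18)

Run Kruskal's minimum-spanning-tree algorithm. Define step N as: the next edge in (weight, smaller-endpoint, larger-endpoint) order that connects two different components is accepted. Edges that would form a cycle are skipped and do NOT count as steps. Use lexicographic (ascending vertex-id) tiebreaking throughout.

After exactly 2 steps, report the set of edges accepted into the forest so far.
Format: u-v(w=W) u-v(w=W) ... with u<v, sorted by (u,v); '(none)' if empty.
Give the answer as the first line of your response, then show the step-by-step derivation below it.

1-4(w=1) 3-5(w=2)

step 1: add edge 1-4 (w=1); MST = {1-4(w=1)}
step 2: add edge 3-5 (w=2); MST = {1-4(w=1) 3-5(w=2)}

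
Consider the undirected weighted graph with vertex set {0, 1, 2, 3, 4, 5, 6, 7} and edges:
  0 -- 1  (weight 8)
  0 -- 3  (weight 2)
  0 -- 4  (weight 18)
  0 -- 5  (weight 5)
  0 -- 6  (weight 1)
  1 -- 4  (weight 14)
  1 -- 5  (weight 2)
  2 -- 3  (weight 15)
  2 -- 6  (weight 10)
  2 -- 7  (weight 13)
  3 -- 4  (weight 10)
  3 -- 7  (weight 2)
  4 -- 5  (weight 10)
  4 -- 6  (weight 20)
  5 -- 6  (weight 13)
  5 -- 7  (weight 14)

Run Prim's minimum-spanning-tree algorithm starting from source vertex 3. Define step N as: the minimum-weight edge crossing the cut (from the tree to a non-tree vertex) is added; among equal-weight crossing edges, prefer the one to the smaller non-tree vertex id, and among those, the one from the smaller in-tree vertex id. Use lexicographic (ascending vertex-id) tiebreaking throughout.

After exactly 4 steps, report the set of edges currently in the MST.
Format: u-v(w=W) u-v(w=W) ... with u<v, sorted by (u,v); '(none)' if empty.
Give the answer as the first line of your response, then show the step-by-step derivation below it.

0-3(w=2) 0-5(w=5) 0-6(w=1) 3-7(w=2)

step 1: add edge 0-3 (w=2); MST = {0-3(w=2)}
step 2: add edge 0-6 (w=1); MST = {0-3(w=2) 0-6(w=1)}
step 3: add edge 3-7 (w=2); MST = {0-3(w=2) 0-6(w=1) 3-7(w=2)}
step 4: add edge 0-5 (w=5); MST = {0-3(w=2) 0-5(w=5) 0-6(w=1) 3-7(w=2)}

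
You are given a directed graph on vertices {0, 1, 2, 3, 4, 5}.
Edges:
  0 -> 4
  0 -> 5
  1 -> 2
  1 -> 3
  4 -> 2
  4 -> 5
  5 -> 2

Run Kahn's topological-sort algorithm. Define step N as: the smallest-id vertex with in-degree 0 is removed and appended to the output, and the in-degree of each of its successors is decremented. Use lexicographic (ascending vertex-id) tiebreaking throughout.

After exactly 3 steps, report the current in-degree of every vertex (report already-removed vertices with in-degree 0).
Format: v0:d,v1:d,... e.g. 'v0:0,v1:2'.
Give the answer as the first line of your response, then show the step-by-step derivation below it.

v0:0,v1:0,v2:2,v3:0,v4:0,v5:1

step 1: output 0; order=[0]; indeg=(0,0,3,1,0,1)
step 2: output 1; order=[0,1]; indeg=(0,0,2,0,0,1)
step 3: output 3; order=[0,1,3]; indeg=(0,0,2,0,0,1)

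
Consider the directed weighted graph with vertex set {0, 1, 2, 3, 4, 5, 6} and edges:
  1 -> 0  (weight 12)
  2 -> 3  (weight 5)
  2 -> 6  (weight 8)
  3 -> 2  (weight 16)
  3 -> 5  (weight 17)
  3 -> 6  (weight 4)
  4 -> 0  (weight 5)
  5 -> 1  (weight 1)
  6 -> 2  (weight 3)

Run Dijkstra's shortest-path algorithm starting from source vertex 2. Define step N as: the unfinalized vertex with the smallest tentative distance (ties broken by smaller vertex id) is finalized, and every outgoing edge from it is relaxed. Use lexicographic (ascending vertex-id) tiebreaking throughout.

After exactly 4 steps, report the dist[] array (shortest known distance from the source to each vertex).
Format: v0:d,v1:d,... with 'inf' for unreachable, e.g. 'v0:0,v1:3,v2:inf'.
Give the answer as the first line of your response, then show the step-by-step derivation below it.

v0:inf,v1:23,v2:0,v3:5,v4:inf,v5:22,v6:8

step 1: dist = v0:inf,v1:inf,v2:0,v3:5,v4:inf,v5:inf,v6:8
step 2: dist = v0:inf,v1:inf,v2:0,v3:5,v4:inf,v5:22,v6:8
step 3: dist = v0:inf,v1:inf,v2:0,v3:5,v4:inf,v5:22,v6:8
step 4: dist = v0:inf,v1:23,v2:0,v3:5,v4:inf,v5:22,v6:8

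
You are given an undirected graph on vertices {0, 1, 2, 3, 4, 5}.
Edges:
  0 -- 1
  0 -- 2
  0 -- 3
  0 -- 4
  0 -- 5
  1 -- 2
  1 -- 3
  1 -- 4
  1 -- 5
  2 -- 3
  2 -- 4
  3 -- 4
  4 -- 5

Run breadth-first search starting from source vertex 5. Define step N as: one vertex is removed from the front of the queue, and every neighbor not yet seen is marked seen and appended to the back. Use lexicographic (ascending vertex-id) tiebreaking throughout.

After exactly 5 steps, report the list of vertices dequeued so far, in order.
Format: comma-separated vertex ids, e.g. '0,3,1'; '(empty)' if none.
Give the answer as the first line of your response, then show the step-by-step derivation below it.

5,0,1,4,2

step 1: dequeue 5; queue=[0,1,4]; order=5
step 2: dequeue 0; queue=[1,4,2,3]; order=5,0
step 3: dequeue 1; queue=[4,2,3]; order=5,0,1
step 4: dequeue 4; queue=[2,3]; order=5,0,1,4
step 5: dequeue 2; queue=[3]; order=5,0,1,4,2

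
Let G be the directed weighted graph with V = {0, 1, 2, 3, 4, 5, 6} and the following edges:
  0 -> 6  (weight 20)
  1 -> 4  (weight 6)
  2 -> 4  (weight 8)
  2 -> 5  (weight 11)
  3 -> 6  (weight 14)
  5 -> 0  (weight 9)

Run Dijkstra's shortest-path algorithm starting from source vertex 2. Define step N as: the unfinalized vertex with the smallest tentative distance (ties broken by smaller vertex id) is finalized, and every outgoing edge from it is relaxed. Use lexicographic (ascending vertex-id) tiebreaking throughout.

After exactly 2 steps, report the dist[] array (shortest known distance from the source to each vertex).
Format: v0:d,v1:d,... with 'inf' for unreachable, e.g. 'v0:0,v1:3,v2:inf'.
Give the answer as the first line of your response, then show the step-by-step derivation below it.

v0:inf,v1:inf,v2:0,v3:inf,v4:8,v5:11,v6:inf

step 1: dist = v0:inf,v1:inf,v2:0,v3:inf,v4:8,v5:11,v6:inf
step 2: dist = v0:inf,v1:inf,v2:0,v3:inf,v4:8,v5:11,v6:inf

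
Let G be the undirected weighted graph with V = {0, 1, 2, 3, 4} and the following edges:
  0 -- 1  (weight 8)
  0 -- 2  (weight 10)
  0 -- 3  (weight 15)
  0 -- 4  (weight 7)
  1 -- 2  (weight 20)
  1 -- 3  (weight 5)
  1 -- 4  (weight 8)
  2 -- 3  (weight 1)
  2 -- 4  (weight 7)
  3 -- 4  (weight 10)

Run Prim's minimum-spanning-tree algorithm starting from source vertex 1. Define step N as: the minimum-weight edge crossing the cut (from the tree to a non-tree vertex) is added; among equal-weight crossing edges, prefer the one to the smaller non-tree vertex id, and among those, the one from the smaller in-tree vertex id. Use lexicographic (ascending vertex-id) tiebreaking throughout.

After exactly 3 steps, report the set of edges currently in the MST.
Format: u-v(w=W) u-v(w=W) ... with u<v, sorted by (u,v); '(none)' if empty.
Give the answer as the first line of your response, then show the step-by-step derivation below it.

1-3(w=5) 2-3(w=1) 2-4(w=7)

step 1: add edge 1-3 (w=5); MST = {1-3(w=5)}
step 2: add edge 2-3 (w=1); MST = {1-3(w=5) 2-3(w=1)}
step 3: add edge 2-4 (w=7); MST = {1-3(w=5) 2-3(w=1) 2-4(w=7)}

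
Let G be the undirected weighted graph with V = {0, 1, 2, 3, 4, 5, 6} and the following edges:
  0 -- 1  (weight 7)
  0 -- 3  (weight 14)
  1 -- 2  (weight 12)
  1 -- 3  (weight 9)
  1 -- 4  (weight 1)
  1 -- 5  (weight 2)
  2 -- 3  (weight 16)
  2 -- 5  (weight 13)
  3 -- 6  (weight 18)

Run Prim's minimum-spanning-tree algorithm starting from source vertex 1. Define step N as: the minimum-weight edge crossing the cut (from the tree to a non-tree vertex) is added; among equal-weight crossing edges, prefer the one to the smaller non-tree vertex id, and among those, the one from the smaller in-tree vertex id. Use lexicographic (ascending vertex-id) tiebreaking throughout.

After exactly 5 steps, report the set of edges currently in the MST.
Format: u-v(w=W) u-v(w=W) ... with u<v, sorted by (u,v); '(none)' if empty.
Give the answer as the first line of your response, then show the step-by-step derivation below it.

0-1(w=7) 1-2(w=12) 1-3(w=9) 1-4(w=1) 1-5(w=2)

step 1: add edge 1-4 (w=1); MST = {1-4(w=1)}
step 2: add edge 1-5 (w=2); MST = {1-4(w=1) 1-5(w=2)}
step 3: add edge 0-1 (w=7); MST = {0-1(w=7) 1-4(w=1) 1-5(w=2)}
step 4: add edge 1-3 (w=9); MST = {0-1(w=7) 1-3(w=9) 1-4(w=1) 1-5(w=2)}
step 5: add edge 1-2 (w=12); MST = {0-1(w=7) 1-2(w=12) 1-3(w=9) 1-4(w=1) 1-5(w=2)}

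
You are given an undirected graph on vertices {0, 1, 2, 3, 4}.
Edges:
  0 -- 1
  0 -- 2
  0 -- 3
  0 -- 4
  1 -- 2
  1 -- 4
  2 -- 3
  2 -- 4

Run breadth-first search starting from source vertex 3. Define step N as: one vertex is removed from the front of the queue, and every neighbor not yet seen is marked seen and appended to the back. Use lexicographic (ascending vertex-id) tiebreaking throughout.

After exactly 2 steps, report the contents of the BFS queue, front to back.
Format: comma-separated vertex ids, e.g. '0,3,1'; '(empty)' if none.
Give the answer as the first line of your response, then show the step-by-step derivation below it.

2,1,4

step 1: dequeue 3; queue=[0,2]; order=3
step 2: dequeue 0; queue=[2,1,4]; order=3,0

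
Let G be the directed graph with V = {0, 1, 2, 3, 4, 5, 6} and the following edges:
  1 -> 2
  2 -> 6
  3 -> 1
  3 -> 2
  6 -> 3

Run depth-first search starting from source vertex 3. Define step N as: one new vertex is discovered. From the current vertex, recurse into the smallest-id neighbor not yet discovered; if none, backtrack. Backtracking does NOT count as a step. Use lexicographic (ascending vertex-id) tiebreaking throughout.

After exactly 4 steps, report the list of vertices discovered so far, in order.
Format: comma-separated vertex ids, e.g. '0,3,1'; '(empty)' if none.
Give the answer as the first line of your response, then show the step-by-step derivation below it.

3,1,2,6

step 1: discover 3; path=3; order=3
step 2: discover 1; path=3>1; order=3,1
step 3: discover 2; path=3>1>2; order=3,1,2
step 4: discover 6; path=3>1>2>6; order=3,1,2,6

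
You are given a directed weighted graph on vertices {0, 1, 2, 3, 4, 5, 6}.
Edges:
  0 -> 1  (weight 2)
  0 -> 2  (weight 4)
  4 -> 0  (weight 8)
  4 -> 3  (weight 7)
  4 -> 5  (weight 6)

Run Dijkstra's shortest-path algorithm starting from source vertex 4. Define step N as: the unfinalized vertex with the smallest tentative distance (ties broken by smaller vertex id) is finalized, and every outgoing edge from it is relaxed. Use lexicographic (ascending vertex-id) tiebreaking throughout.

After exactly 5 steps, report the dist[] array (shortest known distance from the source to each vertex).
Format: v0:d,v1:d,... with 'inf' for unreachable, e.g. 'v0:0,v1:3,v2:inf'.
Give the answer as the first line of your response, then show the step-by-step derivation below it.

v0:8,v1:10,v2:12,v3:7,v4:0,v5:6,v6:inf

step 1: dist = v0:8,v1:inf,v2:inf,v3:7,v4:0,v5:6,v6:inf
step 2: dist = v0:8,v1:inf,v2:inf,v3:7,v4:0,v5:6,v6:inf
step 3: dist = v0:8,v1:inf,v2:inf,v3:7,v4:0,v5:6,v6:inf
step 4: dist = v0:8,v1:10,v2:12,v3:7,v4:0,v5:6,v6:inf
step 5: dist = v0:8,v1:10,v2:12,v3:7,v4:0,v5:6,v6:inf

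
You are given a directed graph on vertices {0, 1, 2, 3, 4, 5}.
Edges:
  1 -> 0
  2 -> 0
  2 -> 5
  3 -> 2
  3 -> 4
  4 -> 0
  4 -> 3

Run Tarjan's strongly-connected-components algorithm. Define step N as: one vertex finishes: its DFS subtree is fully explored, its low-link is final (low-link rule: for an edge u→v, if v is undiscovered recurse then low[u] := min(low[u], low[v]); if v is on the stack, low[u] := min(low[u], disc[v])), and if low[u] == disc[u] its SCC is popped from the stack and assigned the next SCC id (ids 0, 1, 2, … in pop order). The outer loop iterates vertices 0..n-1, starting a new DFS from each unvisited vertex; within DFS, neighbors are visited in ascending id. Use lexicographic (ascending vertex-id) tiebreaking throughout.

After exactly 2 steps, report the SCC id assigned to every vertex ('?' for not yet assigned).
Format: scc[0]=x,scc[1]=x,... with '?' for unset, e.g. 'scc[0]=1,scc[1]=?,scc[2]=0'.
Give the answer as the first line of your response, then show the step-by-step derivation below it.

scc[0]=0,scc[1]=1,scc[2]=?,scc[3]=?,scc[4]=?,scc[5]=?

step 1: low=(low[0]=0,low[1]=?,low[2]=?,low[3]=?,low[4]=?,low[5]=?); scc=(scc[0]=0,scc[1]=?,scc[2]=?,scc[3]=?,scc[4]=?,scc[5]=?)
step 2: low=(low[0]=0,low[1]=1,low[2]=?,low[3]=?,low[4]=?,low[5]=?); scc=(scc[0]=0,scc[1]=1,scc[2]=?,scc[3]=?,scc[4]=?,scc[5]=?)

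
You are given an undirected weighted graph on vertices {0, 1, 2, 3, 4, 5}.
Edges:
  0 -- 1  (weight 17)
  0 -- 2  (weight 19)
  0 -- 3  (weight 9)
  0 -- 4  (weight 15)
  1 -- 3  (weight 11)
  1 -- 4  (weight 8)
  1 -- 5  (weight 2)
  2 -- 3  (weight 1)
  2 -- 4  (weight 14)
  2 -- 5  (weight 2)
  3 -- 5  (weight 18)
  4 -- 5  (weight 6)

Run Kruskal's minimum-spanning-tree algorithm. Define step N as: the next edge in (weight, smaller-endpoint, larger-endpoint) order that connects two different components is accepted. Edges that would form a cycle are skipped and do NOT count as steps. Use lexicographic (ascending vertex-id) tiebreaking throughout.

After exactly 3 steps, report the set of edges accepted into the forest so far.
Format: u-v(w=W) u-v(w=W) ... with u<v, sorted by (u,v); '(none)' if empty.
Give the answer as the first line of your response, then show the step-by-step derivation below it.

1-5(w=2) 2-3(w=1) 2-5(w=2)

step 1: add edge 2-3 (w=1); MST = {2-3(w=1)}
step 2: add edge 1-5 (w=2); MST = {1-5(w=2) 2-3(w=1)}
step 3: add edge 2-5 (w=2); MST = {1-5(w=2) 2-3(w=1) 2-5(w=2)}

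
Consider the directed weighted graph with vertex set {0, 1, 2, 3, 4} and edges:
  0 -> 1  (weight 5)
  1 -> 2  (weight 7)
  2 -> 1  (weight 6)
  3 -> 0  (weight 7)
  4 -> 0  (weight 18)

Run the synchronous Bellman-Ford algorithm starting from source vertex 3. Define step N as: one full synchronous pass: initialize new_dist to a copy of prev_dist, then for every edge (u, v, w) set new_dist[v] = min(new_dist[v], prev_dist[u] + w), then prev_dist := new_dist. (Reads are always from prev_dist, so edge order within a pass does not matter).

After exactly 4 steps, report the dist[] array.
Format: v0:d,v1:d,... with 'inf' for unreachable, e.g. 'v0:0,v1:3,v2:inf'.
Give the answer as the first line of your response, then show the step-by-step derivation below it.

v0:7,v1:12,v2:19,v3:0,v4:inf

step 1: dist = v0:7,v1:inf,v2:inf,v3:0,v4:inf
step 2: dist = v0:7,v1:12,v2:inf,v3:0,v4:inf
step 3: dist = v0:7,v1:12,v2:19,v3:0,v4:inf
step 4: dist = v0:7,v1:12,v2:19,v3:0,v4:inf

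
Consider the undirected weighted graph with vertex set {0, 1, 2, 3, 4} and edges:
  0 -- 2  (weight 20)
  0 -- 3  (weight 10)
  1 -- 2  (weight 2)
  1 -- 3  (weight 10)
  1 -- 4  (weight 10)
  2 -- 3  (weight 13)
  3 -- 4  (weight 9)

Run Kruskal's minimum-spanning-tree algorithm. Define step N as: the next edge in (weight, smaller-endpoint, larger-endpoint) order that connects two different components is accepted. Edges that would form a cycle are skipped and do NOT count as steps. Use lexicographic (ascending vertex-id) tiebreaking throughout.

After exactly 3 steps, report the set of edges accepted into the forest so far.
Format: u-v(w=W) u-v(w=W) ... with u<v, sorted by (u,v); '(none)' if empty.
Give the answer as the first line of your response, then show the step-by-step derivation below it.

0-3(w=10) 1-2(w=2) 3-4(w=9)

step 1: add edge 1-2 (w=2); MST = {1-2(w=2)}
step 2: add edge 3-4 (w=9); MST = {1-2(w=2) 3-4(w=9)}
step 3: add edge 0-3 (w=10); MST = {0-3(w=10) 1-2(w=2) 3-4(w=9)}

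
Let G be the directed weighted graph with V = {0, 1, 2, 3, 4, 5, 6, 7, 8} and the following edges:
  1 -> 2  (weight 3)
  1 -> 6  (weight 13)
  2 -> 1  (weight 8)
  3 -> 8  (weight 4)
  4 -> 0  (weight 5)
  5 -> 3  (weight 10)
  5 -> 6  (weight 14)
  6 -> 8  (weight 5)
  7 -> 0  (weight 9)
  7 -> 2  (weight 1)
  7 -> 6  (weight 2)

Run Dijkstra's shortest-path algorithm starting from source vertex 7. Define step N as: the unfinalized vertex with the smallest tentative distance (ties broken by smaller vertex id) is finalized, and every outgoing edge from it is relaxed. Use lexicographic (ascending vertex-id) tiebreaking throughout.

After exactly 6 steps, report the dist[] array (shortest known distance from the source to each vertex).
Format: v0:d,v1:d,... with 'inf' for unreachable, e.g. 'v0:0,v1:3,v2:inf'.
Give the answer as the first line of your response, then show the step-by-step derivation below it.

v0:9,v1:9,v2:1,v3:inf,v4:inf,v5:inf,v6:2,v7:0,v8:7

step 1: dist = v0:9,v1:inf,v2:1,v3:inf,v4:inf,v5:inf,v6:2,v7:0,v8:inf
step 2: dist = v0:9,v1:9,v2:1,v3:inf,v4:inf,v5:inf,v6:2,v7:0,v8:inf
step 3: dist = v0:9,v1:9,v2:1,v3:inf,v4:inf,v5:inf,v6:2,v7:0,v8:7
step 4: dist = v0:9,v1:9,v2:1,v3:inf,v4:inf,v5:inf,v6:2,v7:0,v8:7
step 5: dist = v0:9,v1:9,v2:1,v3:inf,v4:inf,v5:inf,v6:2,v7:0,v8:7
step 6: dist = v0:9,v1:9,v2:1,v3:inf,v4:inf,v5:inf,v6:2,v7:0,v8:7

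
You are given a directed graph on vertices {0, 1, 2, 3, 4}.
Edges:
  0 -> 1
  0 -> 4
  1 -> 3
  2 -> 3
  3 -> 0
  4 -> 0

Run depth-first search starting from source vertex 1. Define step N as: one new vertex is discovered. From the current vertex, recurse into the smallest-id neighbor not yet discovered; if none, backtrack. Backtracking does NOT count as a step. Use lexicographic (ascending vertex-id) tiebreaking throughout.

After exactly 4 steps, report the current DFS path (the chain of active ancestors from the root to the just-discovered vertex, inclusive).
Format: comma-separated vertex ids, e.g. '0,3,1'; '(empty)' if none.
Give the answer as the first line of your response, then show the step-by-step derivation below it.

1,3,0,4

step 1: discover 1; path=1; order=1
step 2: discover 3; path=1>3; order=1,3
step 3: discover 0; path=1>3>0; order=1,3,0
step 4: discover 4; path=1>3>0>4; order=1,3,0,4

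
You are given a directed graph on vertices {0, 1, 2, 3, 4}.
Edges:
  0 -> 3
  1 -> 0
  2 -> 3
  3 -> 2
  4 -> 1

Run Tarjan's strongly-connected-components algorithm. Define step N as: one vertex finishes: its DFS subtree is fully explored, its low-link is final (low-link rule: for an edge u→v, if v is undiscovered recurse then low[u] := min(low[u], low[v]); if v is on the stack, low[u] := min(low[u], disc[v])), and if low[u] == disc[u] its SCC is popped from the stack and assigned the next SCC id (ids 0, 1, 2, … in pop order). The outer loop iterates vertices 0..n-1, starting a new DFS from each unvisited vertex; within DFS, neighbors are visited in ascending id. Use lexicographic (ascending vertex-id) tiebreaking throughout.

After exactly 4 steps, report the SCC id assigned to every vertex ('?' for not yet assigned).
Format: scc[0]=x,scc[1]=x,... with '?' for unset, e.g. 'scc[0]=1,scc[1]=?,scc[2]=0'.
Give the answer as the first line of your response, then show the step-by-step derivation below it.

scc[0]=1,scc[1]=2,scc[2]=0,scc[3]=0,scc[4]=?

step 1: low=(low[0]=0,low[1]=?,low[2]=1,low[3]=1,low[4]=?); scc=(scc[0]=?,scc[1]=?,scc[2]=?,scc[3]=?,scc[4]=?)
step 2: low=(low[0]=0,low[1]=?,low[2]=1,low[3]=1,low[4]=?); scc=(scc[0]=?,scc[1]=?,scc[2]=0,scc[3]=0,scc[4]=?)
step 3: low=(low[0]=0,low[1]=?,low[2]=1,low[3]=1,low[4]=?); scc=(scc[0]=1,scc[1]=?,scc[2]=0,scc[3]=0,scc[4]=?)
step 4: low=(low[0]=0,low[1]=3,low[2]=1,low[3]=1,low[4]=?); scc=(scc[0]=1,scc[1]=2,scc[2]=0,scc[3]=0,scc[4]=?)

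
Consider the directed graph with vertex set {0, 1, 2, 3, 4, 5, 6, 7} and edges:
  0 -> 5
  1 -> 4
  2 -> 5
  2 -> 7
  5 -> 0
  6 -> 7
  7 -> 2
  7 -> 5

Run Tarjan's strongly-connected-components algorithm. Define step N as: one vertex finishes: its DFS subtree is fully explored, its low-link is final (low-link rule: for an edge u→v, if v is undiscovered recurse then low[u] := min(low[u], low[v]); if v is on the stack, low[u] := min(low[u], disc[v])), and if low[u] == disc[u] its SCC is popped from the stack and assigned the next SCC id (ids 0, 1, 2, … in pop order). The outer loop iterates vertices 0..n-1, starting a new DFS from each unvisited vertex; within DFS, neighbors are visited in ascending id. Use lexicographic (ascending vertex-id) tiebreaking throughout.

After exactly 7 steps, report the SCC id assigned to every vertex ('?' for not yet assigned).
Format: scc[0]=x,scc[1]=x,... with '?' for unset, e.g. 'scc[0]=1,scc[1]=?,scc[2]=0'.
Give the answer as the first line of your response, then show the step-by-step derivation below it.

scc[0]=0,scc[1]=2,scc[2]=3,scc[3]=4,scc[4]=1,scc[5]=0,scc[6]=?,scc[7]=3

step 1: low=(low[0]=0,low[1]=?,low[2]=?,low[3]=?,low[4]=?,low[5]=0,low[6]=?,low[7]=?); scc=(scc[0]=?,scc[1]=?,scc[2]=?,scc[3]=?,scc[4]=?,scc[5]=?,scc[6]=?,scc[7]=?)
step 2: low=(low[0]=0,low[1]=?,low[2]=?,low[3]=?,low[4]=?,low[5]=0,low[6]=?,low[7]=?); scc=(scc[0]=0,scc[1]=?,scc[2]=?,scc[3]=?,scc[4]=?,scc[5]=0,scc[6]=?,scc[7]=?)
step 3: low=(low[0]=0,low[1]=2,low[2]=?,low[3]=?,low[4]=3,low[5]=0,low[6]=?,low[7]=?); scc=(scc[0]=0,scc[1]=?,scc[2]=?,scc[3]=?,scc[4]=1,scc[5]=0,scc[6]=?,scc[7]=?)
step 4: low=(low[0]=0,low[1]=2,low[2]=?,low[3]=?,low[4]=3,low[5]=0,low[6]=?,low[7]=?); scc=(scc[0]=0,scc[1]=2,scc[2]=?,scc[3]=?,scc[4]=1,scc[5]=0,scc[6]=?,scc[7]=?)
step 5: low=(low[0]=0,low[1]=2,low[2]=4,low[3]=?,low[4]=3,low[5]=0,low[6]=?,low[7]=4); scc=(scc[0]=0,scc[1]=2,scc[2]=?,scc[3]=?,scc[4]=1,scc[5]=0,scc[6]=?,scc[7]=?)
step 6: low=(low[0]=0,low[1]=2,low[2]=4,low[3]=?,low[4]=3,low[5]=0,low[6]=?,low[7]=4); scc=(scc[0]=0,scc[1]=2,scc[2]=3,scc[3]=?,scc[4]=1,scc[5]=0,scc[6]=?,scc[7]=3)
step 7: low=(low[0]=0,low[1]=2,low[2]=4,low[3]=6,low[4]=3,low[5]=0,low[6]=?,low[7]=4); scc=(scc[0]=0,scc[1]=2,scc[2]=3,scc[3]=4,scc[4]=1,scc[5]=0,scc[6]=?,scc[7]=3)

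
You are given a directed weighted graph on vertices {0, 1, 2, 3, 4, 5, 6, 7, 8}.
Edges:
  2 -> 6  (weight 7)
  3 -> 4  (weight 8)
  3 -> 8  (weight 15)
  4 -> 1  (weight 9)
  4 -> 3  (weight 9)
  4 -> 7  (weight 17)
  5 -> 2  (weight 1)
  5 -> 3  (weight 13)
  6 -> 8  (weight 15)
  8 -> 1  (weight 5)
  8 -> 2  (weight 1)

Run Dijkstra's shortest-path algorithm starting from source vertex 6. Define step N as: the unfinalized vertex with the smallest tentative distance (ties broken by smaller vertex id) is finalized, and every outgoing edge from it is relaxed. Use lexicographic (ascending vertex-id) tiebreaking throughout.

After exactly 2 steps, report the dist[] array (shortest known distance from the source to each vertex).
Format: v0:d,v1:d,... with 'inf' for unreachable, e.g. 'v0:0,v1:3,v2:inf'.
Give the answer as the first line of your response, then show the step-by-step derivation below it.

v0:inf,v1:20,v2:16,v3:inf,v4:inf,v5:inf,v6:0,v7:inf,v8:15

step 1: dist = v0:inf,v1:inf,v2:inf,v3:inf,v4:inf,v5:inf,v6:0,v7:inf,v8:15
step 2: dist = v0:inf,v1:20,v2:16,v3:inf,v4:inf,v5:inf,v6:0,v7:inf,v8:15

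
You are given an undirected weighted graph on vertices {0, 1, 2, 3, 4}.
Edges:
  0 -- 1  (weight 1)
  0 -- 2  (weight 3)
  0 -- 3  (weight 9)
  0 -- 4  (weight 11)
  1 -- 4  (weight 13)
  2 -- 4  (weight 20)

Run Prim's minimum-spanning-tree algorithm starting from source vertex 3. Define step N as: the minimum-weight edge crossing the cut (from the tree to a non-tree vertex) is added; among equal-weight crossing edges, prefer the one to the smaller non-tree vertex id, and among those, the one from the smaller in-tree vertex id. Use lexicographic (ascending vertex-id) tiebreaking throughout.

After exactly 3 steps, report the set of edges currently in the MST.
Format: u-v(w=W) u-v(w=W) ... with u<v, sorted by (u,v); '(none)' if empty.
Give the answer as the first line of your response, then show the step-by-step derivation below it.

0-1(w=1) 0-2(w=3) 0-3(w=9)

step 1: add edge 0-3 (w=9); MST = {0-3(w=9)}
step 2: add edge 0-1 (w=1); MST = {0-1(w=1) 0-3(w=9)}
step 3: add edge 0-2 (w=3); MST = {0-1(w=1) 0-2(w=3) 0-3(w=9)}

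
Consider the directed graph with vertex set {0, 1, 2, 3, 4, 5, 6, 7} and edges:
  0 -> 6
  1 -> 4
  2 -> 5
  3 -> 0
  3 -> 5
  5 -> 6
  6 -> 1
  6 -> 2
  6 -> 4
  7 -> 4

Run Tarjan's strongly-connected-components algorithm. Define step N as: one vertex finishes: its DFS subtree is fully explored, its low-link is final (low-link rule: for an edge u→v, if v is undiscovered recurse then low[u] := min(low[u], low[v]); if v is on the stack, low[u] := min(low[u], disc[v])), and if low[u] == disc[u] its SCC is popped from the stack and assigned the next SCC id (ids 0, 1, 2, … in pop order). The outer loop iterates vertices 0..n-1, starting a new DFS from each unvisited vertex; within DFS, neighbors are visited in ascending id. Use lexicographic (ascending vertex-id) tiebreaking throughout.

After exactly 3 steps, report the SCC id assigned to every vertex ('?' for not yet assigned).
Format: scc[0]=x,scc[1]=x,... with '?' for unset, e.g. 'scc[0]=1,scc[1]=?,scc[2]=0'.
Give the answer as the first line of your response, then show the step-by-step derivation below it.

scc[0]=?,scc[1]=1,scc[2]=?,scc[3]=?,scc[4]=0,scc[5]=?,scc[6]=?,scc[7]=?

step 1: low=(low[0]=0,low[1]=2,low[2]=?,low[3]=?,low[4]=3,low[5]=?,low[6]=1,low[7]=?); scc=(scc[0]=?,scc[1]=?,scc[2]=?,scc[3]=?,scc[4]=0,scc[5]=?,scc[6]=?,scc[7]=?)
step 2: low=(low[0]=0,low[1]=2,low[2]=?,low[3]=?,low[4]=3,low[5]=?,low[6]=1,low[7]=?); scc=(scc[0]=?,scc[1]=1,scc[2]=?,scc[3]=?,scc[4]=0,scc[5]=?,scc[6]=?,scc[7]=?)
step 3: low=(low[0]=0,low[1]=2,low[2]=4,low[3]=?,low[4]=3,low[5]=1,low[6]=1,low[7]=?); scc=(scc[0]=?,scc[1]=1,scc[2]=?,scc[3]=?,scc[4]=0,scc[5]=?,scc[6]=?,scc[7]=?)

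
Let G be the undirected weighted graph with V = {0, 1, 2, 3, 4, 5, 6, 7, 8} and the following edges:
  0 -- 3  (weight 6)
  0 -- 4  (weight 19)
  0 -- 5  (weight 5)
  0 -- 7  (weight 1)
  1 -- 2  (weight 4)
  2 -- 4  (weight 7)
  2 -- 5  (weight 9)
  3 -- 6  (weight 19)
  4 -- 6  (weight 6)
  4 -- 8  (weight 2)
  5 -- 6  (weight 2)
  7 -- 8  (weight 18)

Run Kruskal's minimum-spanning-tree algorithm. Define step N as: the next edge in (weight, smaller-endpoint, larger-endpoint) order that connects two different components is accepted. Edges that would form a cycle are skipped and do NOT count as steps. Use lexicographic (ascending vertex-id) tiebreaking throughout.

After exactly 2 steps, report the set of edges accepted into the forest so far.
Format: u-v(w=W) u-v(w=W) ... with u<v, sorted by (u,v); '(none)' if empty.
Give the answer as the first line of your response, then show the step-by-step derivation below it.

0-7(w=1) 4-8(w=2)

step 1: add edge 0-7 (w=1); MST = {0-7(w=1)}
step 2: add edge 4-8 (w=2); MST = {0-7(w=1) 4-8(w=2)}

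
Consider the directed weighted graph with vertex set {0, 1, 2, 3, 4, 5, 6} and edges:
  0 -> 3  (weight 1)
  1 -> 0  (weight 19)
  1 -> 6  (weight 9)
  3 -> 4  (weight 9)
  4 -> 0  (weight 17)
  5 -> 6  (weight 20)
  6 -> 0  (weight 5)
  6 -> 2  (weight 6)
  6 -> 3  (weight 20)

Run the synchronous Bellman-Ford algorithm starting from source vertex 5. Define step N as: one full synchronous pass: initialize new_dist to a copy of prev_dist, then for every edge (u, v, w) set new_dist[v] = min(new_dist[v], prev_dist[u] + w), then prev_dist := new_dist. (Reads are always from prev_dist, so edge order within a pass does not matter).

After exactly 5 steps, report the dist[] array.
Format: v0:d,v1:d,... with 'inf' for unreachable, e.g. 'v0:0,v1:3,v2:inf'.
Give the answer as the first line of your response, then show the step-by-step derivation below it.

v0:25,v1:inf,v2:26,v3:26,v4:35,v5:0,v6:20

step 1: dist = v0:inf,v1:inf,v2:inf,v3:inf,v4:inf,v5:0,v6:20
step 2: dist = v0:25,v1:inf,v2:26,v3:40,v4:inf,v5:0,v6:20
step 3: dist = v0:25,v1:inf,v2:26,v3:26,v4:49,v5:0,v6:20
step 4: dist = v0:25,v1:inf,v2:26,v3:26,v4:35,v5:0,v6:20
step 5: dist = v0:25,v1:inf,v2:26,v3:26,v4:35,v5:0,v6:20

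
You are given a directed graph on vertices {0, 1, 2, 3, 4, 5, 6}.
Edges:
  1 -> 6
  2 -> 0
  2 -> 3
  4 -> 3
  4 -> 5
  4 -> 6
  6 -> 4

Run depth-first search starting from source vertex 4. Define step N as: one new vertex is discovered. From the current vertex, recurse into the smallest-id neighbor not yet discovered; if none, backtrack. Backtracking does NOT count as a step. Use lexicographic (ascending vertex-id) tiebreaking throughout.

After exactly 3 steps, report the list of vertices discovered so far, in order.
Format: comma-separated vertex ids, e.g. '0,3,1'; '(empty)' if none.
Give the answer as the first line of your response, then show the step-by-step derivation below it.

4,3,5

step 1: discover 4; path=4; order=4
step 2: discover 3; path=4>3; order=4,3
step 3: discover 5; path=4>5; order=4,3,5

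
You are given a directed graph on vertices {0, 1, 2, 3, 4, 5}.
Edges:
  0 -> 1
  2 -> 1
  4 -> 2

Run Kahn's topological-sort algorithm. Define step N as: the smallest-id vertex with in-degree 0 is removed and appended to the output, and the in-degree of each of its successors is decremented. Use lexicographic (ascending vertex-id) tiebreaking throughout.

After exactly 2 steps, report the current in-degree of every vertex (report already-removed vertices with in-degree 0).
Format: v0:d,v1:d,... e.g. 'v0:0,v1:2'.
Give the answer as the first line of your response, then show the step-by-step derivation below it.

v0:0,v1:1,v2:1,v3:0,v4:0,v5:0

step 1: output 0; order=[0]; indeg=(0,1,1,0,0,0)
step 2: output 3; order=[0,3]; indeg=(0,1,1,0,0,0)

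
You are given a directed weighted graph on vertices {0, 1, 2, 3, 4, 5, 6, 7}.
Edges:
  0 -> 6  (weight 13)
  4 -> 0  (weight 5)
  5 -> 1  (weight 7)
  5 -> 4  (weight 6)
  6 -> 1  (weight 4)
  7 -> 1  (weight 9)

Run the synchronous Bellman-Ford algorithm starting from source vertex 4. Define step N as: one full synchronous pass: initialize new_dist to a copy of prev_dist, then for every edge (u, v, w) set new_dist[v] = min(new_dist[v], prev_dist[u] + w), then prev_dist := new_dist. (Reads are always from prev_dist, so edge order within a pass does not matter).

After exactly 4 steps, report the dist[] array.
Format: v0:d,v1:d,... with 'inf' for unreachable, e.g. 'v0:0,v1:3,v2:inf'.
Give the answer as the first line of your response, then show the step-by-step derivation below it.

v0:5,v1:22,v2:inf,v3:inf,v4:0,v5:inf,v6:18,v7:inf

step 1: dist = v0:5,v1:inf,v2:inf,v3:inf,v4:0,v5:inf,v6:inf,v7:inf
step 2: dist = v0:5,v1:inf,v2:inf,v3:inf,v4:0,v5:inf,v6:18,v7:inf
step 3: dist = v0:5,v1:22,v2:inf,v3:inf,v4:0,v5:inf,v6:18,v7:inf
step 4: dist = v0:5,v1:22,v2:inf,v3:inf,v4:0,v5:inf,v6:18,v7:inf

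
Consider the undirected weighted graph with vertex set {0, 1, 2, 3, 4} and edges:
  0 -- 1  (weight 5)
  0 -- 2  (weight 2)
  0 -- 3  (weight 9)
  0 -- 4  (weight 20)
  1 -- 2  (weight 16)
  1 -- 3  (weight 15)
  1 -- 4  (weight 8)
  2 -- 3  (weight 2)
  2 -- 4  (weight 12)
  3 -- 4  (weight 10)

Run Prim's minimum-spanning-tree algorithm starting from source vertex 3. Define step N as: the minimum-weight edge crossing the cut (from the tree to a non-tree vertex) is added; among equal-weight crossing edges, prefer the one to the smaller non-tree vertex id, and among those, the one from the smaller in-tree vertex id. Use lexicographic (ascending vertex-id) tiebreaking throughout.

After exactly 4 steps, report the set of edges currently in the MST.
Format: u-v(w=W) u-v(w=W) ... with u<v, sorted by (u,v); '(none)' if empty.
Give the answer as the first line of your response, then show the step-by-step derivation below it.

0-1(w=5) 0-2(w=2) 1-4(w=8) 2-3(w=2)

step 1: add edge 2-3 (w=2); MST = {2-3(w=2)}
step 2: add edge 0-2 (w=2); MST = {0-2(w=2) 2-3(w=2)}
step 3: add edge 0-1 (w=5); MST = {0-1(w=5) 0-2(w=2) 2-3(w=2)}
step 4: add edge 1-4 (w=8); MST = {0-1(w=5) 0-2(w=2) 1-4(w=8) 2-3(w=2)}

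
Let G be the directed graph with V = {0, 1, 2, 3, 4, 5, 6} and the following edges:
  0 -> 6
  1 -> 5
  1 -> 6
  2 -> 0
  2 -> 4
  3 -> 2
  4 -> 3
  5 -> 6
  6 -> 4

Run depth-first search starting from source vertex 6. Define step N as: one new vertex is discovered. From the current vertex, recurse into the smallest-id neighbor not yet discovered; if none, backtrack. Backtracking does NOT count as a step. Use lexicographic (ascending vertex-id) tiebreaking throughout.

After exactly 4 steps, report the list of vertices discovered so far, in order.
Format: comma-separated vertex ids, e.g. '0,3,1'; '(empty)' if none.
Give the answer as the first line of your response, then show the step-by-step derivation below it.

6,4,3,2

step 1: discover 6; path=6; order=6
step 2: discover 4; path=6>4; order=6,4
step 3: discover 3; path=6>4>3; order=6,4,3
step 4: discover 2; path=6>4>3>2; order=6,4,3,2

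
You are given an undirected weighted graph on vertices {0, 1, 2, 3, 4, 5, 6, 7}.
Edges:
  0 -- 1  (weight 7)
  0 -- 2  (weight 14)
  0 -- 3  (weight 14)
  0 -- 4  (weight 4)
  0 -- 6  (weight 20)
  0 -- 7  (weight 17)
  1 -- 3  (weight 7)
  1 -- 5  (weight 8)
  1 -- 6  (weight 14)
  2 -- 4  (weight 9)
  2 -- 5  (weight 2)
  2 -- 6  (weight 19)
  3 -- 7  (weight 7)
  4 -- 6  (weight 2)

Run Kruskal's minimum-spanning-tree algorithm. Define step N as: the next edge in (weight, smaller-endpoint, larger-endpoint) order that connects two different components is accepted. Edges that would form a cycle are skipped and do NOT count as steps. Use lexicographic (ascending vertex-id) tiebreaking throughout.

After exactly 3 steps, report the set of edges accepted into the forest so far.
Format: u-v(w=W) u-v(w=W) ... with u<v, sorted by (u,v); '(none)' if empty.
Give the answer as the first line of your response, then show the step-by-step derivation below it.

0-4(w=4) 2-5(w=2) 4-6(w=2)

step 1: add edge 2-5 (w=2); MST = {2-5(w=2)}
step 2: add edge 4-6 (w=2); MST = {2-5(w=2) 4-6(w=2)}
step 3: add edge 0-4 (w=4); MST = {0-4(w=4) 2-5(w=2) 4-6(w=2)}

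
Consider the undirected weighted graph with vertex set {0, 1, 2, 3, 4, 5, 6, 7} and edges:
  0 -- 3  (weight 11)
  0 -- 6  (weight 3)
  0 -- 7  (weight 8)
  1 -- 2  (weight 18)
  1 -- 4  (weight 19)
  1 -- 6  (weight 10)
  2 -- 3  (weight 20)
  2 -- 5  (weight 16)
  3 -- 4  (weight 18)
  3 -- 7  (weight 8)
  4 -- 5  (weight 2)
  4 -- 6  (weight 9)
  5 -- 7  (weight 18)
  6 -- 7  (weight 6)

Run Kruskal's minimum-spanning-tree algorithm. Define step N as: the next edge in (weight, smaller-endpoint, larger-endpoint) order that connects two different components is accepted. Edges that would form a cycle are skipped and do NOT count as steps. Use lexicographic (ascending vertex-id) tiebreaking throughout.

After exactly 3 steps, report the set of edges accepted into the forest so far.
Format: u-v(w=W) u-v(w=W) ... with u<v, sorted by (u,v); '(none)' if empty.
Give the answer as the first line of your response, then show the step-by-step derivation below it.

0-6(w=3) 4-5(w=2) 6-7(w=6)

step 1: add edge 4-5 (w=2); MST = {4-5(w=2)}
step 2: add edge 0-6 (w=3); MST = {0-6(w=3) 4-5(w=2)}
step 3: add edge 6-7 (w=6); MST = {0-6(w=3) 4-5(w=2) 6-7(w=6)}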